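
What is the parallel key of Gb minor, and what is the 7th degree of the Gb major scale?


Reasoning:
Parallel keys share the same tonic but differ in mode
Gb minor → parallel is Gb major
Gb major scale: Gb Ab Bb Cb Db Eb F
= Gb major; 7th degree = F


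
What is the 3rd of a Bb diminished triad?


Diminished triad = root + minor 3rd (3 semitones) + diminished 5th (6 semitones)
A triad on Bb stacks thirds, so the chord tones use letter names B-D-F
Root: Bb
Minor 3rd above Bb: Db
Diminished 5th above Bb: Fb
The 3rd = Db


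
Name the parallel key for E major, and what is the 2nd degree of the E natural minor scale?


Parallel keys share the same tonic but differ in mode
E major → parallel is E minor
E natural minor scale: E F# G A B C D
= E minor; 2nd degree = F#


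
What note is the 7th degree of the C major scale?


Let's work it out.
Major scale pattern: W-W-H-W-W-W-H (2-2-1-2-2-2-1 semitones)
Starting from C:
  C + 2 semitones → D
  D + 2 semitones → E
  E + 1 semitone → F
  F + 2 semitones → G
  G + 2 semitones → A
  A + 2 semitones → B
  B + 1 semitone → C
Scale: C D E F G A B
Degree 7 = B


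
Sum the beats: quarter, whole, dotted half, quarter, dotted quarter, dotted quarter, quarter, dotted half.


Beat values:
  quarter = 1 beat
  whole = 4 beats
  dotted half = 3 beats
  quarter = 1 beat
  dotted quarter = 1.5 beats
  dotted quarter = 1.5 beats
  quarter = 1 beat
  dotted half = 3 beats
Sum = 1 + 4 + 3 + 1 + 1.5 + 1.5 + 1 + 3
= 16 beats


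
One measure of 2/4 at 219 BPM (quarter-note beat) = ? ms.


Working:
Quarter-note beat duration = 60000 / 219 ms
Beats per measure (2/4) = 2
One measure = 2 × 60000 / 219 = 120000 / 219 ms
= 547.9 ms


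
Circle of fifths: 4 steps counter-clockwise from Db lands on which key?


Solution.
Each counter-clockwise step moves down a perfect 5th (= up a perfect 4th)
From Db: Db → F#/Gb → B → E → A
= A


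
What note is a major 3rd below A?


A 3rd spans 3 letter names, so from A we land on F
A major 3rd = 4 semitones below A
Spell F at that pitch: F
= F


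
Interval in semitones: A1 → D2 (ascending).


Working:
Absolute semitone position = octave×12 + chromatic position
A1: 1×12 + 9 = 21
D2: 2×12 + 2 = 26
Difference = 26 - 21 = 5
= 5 semitones


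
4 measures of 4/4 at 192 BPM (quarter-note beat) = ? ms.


Reasoning:
Quarter-note beat duration = 60000 / 192 ms
Beats per measure (4/4) = 4
One measure = 4 × 60000 / 192 = 240000 / 192 ms
4 measures = 4 × 240000 / 192 = 960000 / 192
= 5000.0 ms


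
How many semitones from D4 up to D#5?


Working:
Absolute semitone position = octave×12 + chromatic position
D4: 4×12 + 2 = 50
D#5: 5×12 + 3 = 63
Difference = 63 - 50 = 13
= 13 semitones


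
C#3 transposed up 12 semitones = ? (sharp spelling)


C#3: chromatic position 1 in octave 3 → absolute = 3×12 + 1 = 37
Transpose up 12: 37 + 12 = 49
49 = 4×12 + 1 → C# in octave 4
Result = C#4


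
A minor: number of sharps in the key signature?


Sharp minor keys follow the circle of fifths: A(0), E(1), B(2), F#(3), C#(4), G#(5), D#(6), A#(7)
A minor has 0 sharps
= 0 sharps


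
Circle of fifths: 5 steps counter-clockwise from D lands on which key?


Working:
Each counter-clockwise step moves down a perfect 5th (= up a perfect 4th)
From D: D → G → C → F → Bb → Eb
= Eb


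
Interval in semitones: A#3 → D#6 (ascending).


Solution.
Absolute semitone position = octave×12 + chromatic position
A#3: 3×12 + 10 = 46
D#6: 6×12 + 3 = 75
Difference = 75 - 46 = 29
= 29 semitones


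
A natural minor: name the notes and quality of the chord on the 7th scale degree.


Solution.
A natural minor scale: A B C D E F G
Diatonic triad on degree 7 stacks scale notes 7, 2, 4: G B D
G→B = 4 semitones; G→D = 7 semitones → major triad
= G B D (major)


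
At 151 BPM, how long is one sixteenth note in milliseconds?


Let's work it out.
One quarter-note beat = 60000 / BPM = 60000 / 151 ms
Sixteenth note = 1/4 × quarter note
Duration = 1/4 × 60000 / 151 = 15000 / 151
= 99.3 ms


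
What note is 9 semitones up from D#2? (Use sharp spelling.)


Step by step:
D#2: chromatic position 3 in octave 2 → absolute = 2×12 + 3 = 27
Transpose up 9: 27 + 9 = 36
36 = 3×12 + 0 → C in octave 3
Result = C3


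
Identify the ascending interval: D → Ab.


Reasoning:
Letter names: D → A spans 5 letter names → a 5th
Semitones: D → Ab = 6 half-steps
A 5th of 6 semitones is a diminished 5th
= diminished 5th


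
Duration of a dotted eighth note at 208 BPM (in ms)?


Step by step:
One quarter-note beat = 60000 / BPM = 60000 / 208 ms
Dotted eighth note = 3/4 × quarter note
Duration = 3/4 × 60000 / 208 = 45000 / 208
= 216.3 ms


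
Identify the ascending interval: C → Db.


Letter names: C → D spans 2 letter names → a 2nd
Semitones: C → Db = 1 half-step
A 2nd of 1 semitone is a minor 2nd
= minor 2nd


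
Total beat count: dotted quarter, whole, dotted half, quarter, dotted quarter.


Beat values:
  dotted quarter = 1.5 beats
  whole = 4 beats
  dotted half = 3 beats
  quarter = 1 beat
  dotted quarter = 1.5 beats
Sum = 1.5 + 4 + 3 + 1 + 1.5
= 11 beats


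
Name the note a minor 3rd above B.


Step by step:
A 3rd spans 3 letter names, so from B we land on D
A minor 3rd = 3 semitones above B
Spell D at that pitch: D
= D


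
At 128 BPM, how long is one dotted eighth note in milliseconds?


One quarter-note beat = 60000 / BPM = 60000 / 128 ms
Dotted eighth note = 3/4 × quarter note
Duration = 3/4 × 60000 / 128 = 45000 / 128
= 351.6 ms


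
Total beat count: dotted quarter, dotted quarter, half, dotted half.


Beat values:
  dotted quarter = 1.5 beats
  dotted quarter = 1.5 beats
  half = 2 beats
  dotted half = 3 beats
Sum = 1.5 + 1.5 + 2 + 3
= 8 beats


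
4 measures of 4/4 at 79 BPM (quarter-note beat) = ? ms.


Quarter-note beat duration = 60000 / 79 ms
Beats per measure (4/4) = 4
One measure = 4 × 60000 / 79 = 240000 / 79 ms
4 measures = 4 × 240000 / 79 = 960000 / 79
= 12151.9 ms


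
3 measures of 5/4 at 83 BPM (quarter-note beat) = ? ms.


Quarter-note beat duration = 60000 / 83 ms
Beats per measure (5/4) = 5
One measure = 5 × 60000 / 83 = 300000 / 83 ms
3 measures = 3 × 300000 / 83 = 900000 / 83
= 10843.4 ms


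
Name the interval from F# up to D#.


Solution.
Letter names: F → D spans 6 letter names → a 6th
Semitones: F# → D# = 9 half-steps
A 6th of 9 semitones is a major 6th
= major 6th


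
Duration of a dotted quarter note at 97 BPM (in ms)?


One quarter-note beat = 60000 / BPM = 60000 / 97 ms
Dotted quarter note = 3/2 × quarter note
Duration = 3/2 × 60000 / 97 = 90000 / 97
= 927.8 ms


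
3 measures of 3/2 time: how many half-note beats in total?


Time signature 3/2: the bottom number 2 means the half note gets one count
The top number 3 means 3 half-note beats per measure
Total = 3 × 3 measures
= 9 half-note beats


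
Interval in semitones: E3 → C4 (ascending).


Working:
Absolute semitone position = octave×12 + chromatic position
E3: 3×12 + 4 = 40
C4: 4×12 + 0 = 48
Difference = 48 - 40 = 8
= 8 semitones


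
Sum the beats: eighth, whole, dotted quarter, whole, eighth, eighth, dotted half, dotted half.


Solution.
Beat values:
  eighth = 0.5 beats
  whole = 4 beats
  dotted quarter = 1.5 beats
  whole = 4 beats
  eighth = 0.5 beats
  eighth = 0.5 beats
  dotted half = 3 beats
  dotted half = 3 beats
Sum = 0.5 + 4 + 1.5 + 4 + 0.5 + 0.5 + 3 + 3
= 17 beats


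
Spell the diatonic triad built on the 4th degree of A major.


Reasoning:
A major scale: A B C# D E F# G#
Diatonic triad on degree 4 stacks scale notes 4, 6, 1: D F# A
D→F# = 4 semitones; D→A = 7 semitones → major triad
= D F# A (major)


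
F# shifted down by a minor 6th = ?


Let's work it out.
minor 6th: 6 letter names, 8 semitones
Letter: F - 5 → A
Pitch: F# - 8 semitones, spelled as an A → A#
= A#


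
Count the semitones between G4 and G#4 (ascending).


Let's work it out.
Absolute semitone position = octave×12 + chromatic position
G4: 4×12 + 7 = 55
G#4: 4×12 + 8 = 56
Difference = 56 - 55 = 1
= 1 semitone


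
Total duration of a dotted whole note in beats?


Base whole note = 4 beats
Dot 1 adds half the previous value: +2
One dotted whole = 4 + 2 = 6
= 6 beats


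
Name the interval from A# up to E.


Letter names: A → E spans 5 letter names → a 5th
Semitones: A# → E = 6 half-steps
A 5th of 6 semitones is a diminished 5th
= diminished 5th


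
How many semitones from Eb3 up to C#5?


Reasoning:
Absolute semitone position = octave×12 + chromatic position
Eb3: 3×12 + 3 = 39
C#5: 5×12 + 1 = 61
Difference = 61 - 39 = 22
= 22 semitones


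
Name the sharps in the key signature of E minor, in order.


Step by step:
Sharp minor keys follow the circle of fifths: A(0), E(1), B(2), F#(3), C#(4), G#(5), D#(6), A#(7)
E minor has 1 sharp
Order of sharps: F# C# G# D# A# E# B# → first 1: F#
= F#


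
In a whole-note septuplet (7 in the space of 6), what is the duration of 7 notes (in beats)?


Solution.
Septuplet: 7 notes occupy the space of 6 whole notes
Space = 6 × 4 = 24 beats
Each septuplet note = 24 / 7 = 24/7 beats
7 notes = 7 × 24/7 = 24
= 24 beats


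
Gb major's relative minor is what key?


The relative minor shares the major's key signature and starts on its 6th degree
6th degree = a major 6th above the tonic; a major 6th above Gb is Eb
→ relative minor of Gb major is Eb minor
= Eb minor


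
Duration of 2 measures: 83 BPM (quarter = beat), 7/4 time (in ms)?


Let's work it out.
Quarter-note beat duration = 60000 / 83 ms
Beats per measure (7/4) = 7
One measure = 7 × 60000 / 83 = 420000 / 83 ms
2 measures = 2 × 420000 / 83 = 840000 / 83
= 10120.5 ms


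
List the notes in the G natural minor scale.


Working:
Natural minor scale pattern: W-H-W-W-H-W-W (2-1-2-2-1-2-2 semitones)
Starting from G:
  G + 2 semitones → A
  A + 1 semitone → Bb
  Bb + 2 semitones → C
  C + 2 semitones → D
  D + 1 semitone → Eb
  Eb + 2 semitones → F
  F + 2 semitones → G
Scale = G A Bb C D Eb F


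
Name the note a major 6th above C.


A 6th spans 6 letter names, so from C we land on A
A major 6th = 9 semitones above C
Spell A at that pitch: A
= A


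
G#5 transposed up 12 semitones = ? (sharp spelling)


Let's work it out.
G#5: chromatic position 8 in octave 5 → absolute = 5×12 + 8 = 68
Transpose up 12: 68 + 12 = 80
80 = 6×12 + 8 → G# in octave 6
Result = G#6


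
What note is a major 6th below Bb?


Let's work it out.
A 6th spans 6 letter names, so from B we land on D
A major 6th = 9 semitones below Bb
Spell D at that pitch: Db
= Db


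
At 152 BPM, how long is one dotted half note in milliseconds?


Reasoning:
One quarter-note beat = 60000 / BPM = 60000 / 152 ms
Dotted half note = 3 × quarter note
Duration = 3 × 60000 / 152 = 180000 / 152
= 1184.2 ms


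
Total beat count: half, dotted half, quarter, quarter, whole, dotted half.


Solution.
Beat values:
  half = 2 beats
  dotted half = 3 beats
  quarter = 1 beat
  quarter = 1 beat
  whole = 4 beats
  dotted half = 3 beats
Sum = 2 + 3 + 1 + 1 + 4 + 3
= 14 beats


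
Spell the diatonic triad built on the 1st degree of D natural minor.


Let's work it out.
D natural minor scale: D E F G A Bb C
Diatonic triad on degree 1 stacks scale notes 1, 3, 5: D F A
D→F = 3 semitones; D→A = 7 semitones → minor triad
= D F A (minor)


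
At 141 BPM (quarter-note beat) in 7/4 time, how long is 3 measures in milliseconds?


Step by step:
Quarter-note beat duration = 60000 / 141 ms
Beats per measure (7/4) = 7
One measure = 7 × 60000 / 141 = 420000 / 141 ms
3 measures = 3 × 420000 / 141 = 1260000 / 141
= 8936.2 ms


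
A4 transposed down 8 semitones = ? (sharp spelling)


A4: chromatic position 9 in octave 4 → absolute = 4×12 + 9 = 57
Transpose down 8: 57 - 8 = 49
49 = 4×12 + 1 → C# in octave 4
Result = C#4


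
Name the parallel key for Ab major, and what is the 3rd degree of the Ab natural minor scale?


Step by step:
Parallel keys share the same tonic but differ in mode
Ab major → parallel is Ab minor
Ab natural minor scale: Ab Bb Cb Db Eb Fb Gb
= Ab minor; 3rd degree = Cb


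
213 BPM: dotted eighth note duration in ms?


Working:
One quarter-note beat = 60000 / BPM = 60000 / 213 ms
Dotted eighth note = 3/4 × quarter note
Duration = 3/4 × 60000 / 213 = 45000 / 213
= 211.3 ms


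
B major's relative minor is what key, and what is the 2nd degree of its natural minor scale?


Let's work it out.
The relative minor shares the major's key signature and starts on its 6th degree
6th degree = a major 6th above the tonic; a major 6th above B is G#
→ relative minor of B major is G# minor
G# natural minor scale: G# A# B C# D# E F#
= G# minor; 2nd degree = A#


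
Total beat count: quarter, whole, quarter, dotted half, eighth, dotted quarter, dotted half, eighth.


Let's work it out.
Beat values:
  quarter = 1 beat
  whole = 4 beats
  quarter = 1 beat
  dotted half = 3 beats
  eighth = 0.5 beats
  dotted quarter = 1.5 beats
  dotted half = 3 beats
  eighth = 0.5 beats
Sum = 1 + 4 + 1 + 3 + 0.5 + 1.5 + 3 + 0.5
= 14.5 beats


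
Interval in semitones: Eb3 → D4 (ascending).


Absolute semitone position = octave×12 + chromatic position
Eb3: 3×12 + 3 = 39
D4: 4×12 + 2 = 50
Difference = 50 - 39 = 11
= 11 semitones


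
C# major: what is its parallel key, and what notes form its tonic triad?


Parallel keys share the same tonic but differ in mode
C# major → parallel is C# minor
Tonic triad of C# minor = C# E G#
= C# minor; triad = C# E G#


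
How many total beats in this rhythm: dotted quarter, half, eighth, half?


Beat values:
  dotted quarter = 1.5 beats
  half = 2 beats
  eighth = 0.5 beats
  half = 2 beats
Sum = 1.5 + 2 + 0.5 + 2
= 6 beats


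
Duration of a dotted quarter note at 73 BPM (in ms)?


Working:
One quarter-note beat = 60000 / BPM = 60000 / 73 ms
Dotted quarter note = 3/2 × quarter note
Duration = 3/2 × 60000 / 73 = 90000 / 73
= 1232.9 ms


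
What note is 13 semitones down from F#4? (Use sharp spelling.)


Reasoning:
F#4: chromatic position 6 in octave 4 → absolute = 4×12 + 6 = 54
Transpose down 13: 54 - 13 = 41
41 = 3×12 + 5 → F in octave 3
Result = F3


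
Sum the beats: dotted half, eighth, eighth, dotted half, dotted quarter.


Let's work it out.
Beat values:
  dotted half = 3 beats
  eighth = 0.5 beats
  eighth = 0.5 beats
  dotted half = 3 beats
  dotted quarter = 1.5 beats
Sum = 3 + 0.5 + 0.5 + 3 + 1.5
= 8.5 beats


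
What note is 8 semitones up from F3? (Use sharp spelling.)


Reasoning:
F3: chromatic position 5 in octave 3 → absolute = 3×12 + 5 = 41
Transpose up 8: 41 + 8 = 49
49 = 4×12 + 1 → C# in octave 4
Result = C#4


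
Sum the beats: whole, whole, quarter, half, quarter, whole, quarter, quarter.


Beat values:
  whole = 4 beats
  whole = 4 beats
  quarter = 1 beat
  half = 2 beats
  quarter = 1 beat
  whole = 4 beats
  quarter = 1 beat
  quarter = 1 beat
Sum = 4 + 4 + 1 + 2 + 1 + 4 + 1 + 1
= 18 beats


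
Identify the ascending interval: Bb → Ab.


Solution.
Letter names: B → A spans 7 letter names → a 7th
Semitones: Bb → Ab = 10 half-steps
A 7th of 10 semitones is a minor 7th
= minor 7th


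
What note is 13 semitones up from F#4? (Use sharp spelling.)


F#4: chromatic position 6 in octave 4 → absolute = 4×12 + 6 = 54
Transpose up 13: 54 + 13 = 67
67 = 5×12 + 7 → G in octave 5
Result = G5


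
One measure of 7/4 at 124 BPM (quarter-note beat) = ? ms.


Working:
Quarter-note beat duration = 60000 / 124 ms
Beats per measure (7/4) = 7
One measure = 7 × 60000 / 124 = 420000 / 124 ms
= 3387.1 ms


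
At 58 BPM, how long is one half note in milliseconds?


Step by step:
One quarter-note beat = 60000 / BPM = 60000 / 58 ms
Half note = 2 × quarter note
Duration = 2 × 60000 / 58 = 120000 / 58
= 2069.0 ms


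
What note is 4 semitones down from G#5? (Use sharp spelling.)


Let's work it out.
G#5: chromatic position 8 in octave 5 → absolute = 5×12 + 8 = 68
Transpose down 4: 68 - 4 = 64
64 = 5×12 + 4 → E in octave 5
Result = E5


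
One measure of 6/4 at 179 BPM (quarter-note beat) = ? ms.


Solution.
Quarter-note beat duration = 60000 / 179 ms
Beats per measure (6/4) = 6
One measure = 6 × 60000 / 179 = 360000 / 179 ms
= 2011.2 ms


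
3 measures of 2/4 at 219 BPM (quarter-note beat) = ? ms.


Solution.
Quarter-note beat duration = 60000 / 219 ms
Beats per measure (2/4) = 2
One measure = 2 × 60000 / 219 = 120000 / 219 ms
3 measures = 3 × 120000 / 219 = 360000 / 219
= 1643.8 ms


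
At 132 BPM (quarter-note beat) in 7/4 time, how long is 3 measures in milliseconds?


Reasoning:
Quarter-note beat duration = 60000 / 132 ms
Beats per measure (7/4) = 7
One measure = 7 × 60000 / 132 = 420000 / 132 ms
3 measures = 3 × 420000 / 132 = 1260000 / 132
= 9545.5 ms


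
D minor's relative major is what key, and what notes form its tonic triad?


Reasoning:
The relative major shares the key signature and is a minor 3rd above the minor tonic
A minor 3rd above D is F
→ relative major of D minor is F major
Tonic triad of F major = root + major 3rd + perfect 5th = F A C
= F major; triad = F A C


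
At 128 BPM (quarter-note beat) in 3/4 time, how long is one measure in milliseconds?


Working:
Quarter-note beat duration = 60000 / 128 ms
Beats per measure (3/4) = 3
One measure = 3 × 60000 / 128 = 180000 / 128 ms
= 1406.2 ms


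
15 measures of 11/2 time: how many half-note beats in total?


Step by step:
Time signature 11/2: the bottom number 2 means the half note gets one count
The top number 11 means 11 half-note beats per measure
Total = 11 × 15 measures
= 165 half-note beats


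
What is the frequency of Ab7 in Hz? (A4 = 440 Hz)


f = 440 × 2^(n/12) where n = semitones from A4
Ab7: 35 semitones from A4
f = 440 × 2^(35/12)
f = 3322.44 Hz


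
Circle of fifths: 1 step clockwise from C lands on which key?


Step by step:
Each clockwise step on the circle of fifths moves up a perfect 5th
From C: C → G
= G


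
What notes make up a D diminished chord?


Solution.
Diminished triad = root + minor 3rd (3 semitones) + diminished 5th (6 semitones)
A triad on D stacks thirds, so the chord tones use letter names D-F-A
Root: D
Minor 3rd above D: F
Diminished 5th above D: Ab
Chord = D F Ab


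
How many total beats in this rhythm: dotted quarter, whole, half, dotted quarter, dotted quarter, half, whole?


Step by step:
Beat values:
  dotted quarter = 1.5 beats
  whole = 4 beats
  half = 2 beats
  dotted quarter = 1.5 beats
  dotted quarter = 1.5 beats
  half = 2 beats
  whole = 4 beats
Sum = 1.5 + 4 + 2 + 1.5 + 1.5 + 2 + 4
= 16.5 beats


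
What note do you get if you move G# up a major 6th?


Solution.
major 6th: 6 letter names, 9 semitones
Letter: G + 5 → E
Pitch: G# + 9 semitones, spelled as an E → E#
= E#


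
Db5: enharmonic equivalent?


Enharmonic notes sound the same pitch but are spelled with different letter names
Db and C# name the same pitch class
= C#5


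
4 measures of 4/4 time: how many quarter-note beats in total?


Time signature 4/4: the bottom number 4 means the quarter note gets one count
The top number 4 means 4 quarter-note beats per measure
Total = 4 × 4 measures
= 16 quarter-note beats


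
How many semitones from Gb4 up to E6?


Step by step:
Absolute semitone position = octave×12 + chromatic position
Gb4: 4×12 + 6 = 54
E6: 6×12 + 4 = 76
Difference = 76 - 54 = 22
= 22 semitones


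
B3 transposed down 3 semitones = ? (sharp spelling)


Let's work it out.
B3: chromatic position 11 in octave 3 → absolute = 3×12 + 11 = 47
Transpose down 3: 47 - 3 = 44
44 = 3×12 + 8 → G# in octave 3
Result = G#3


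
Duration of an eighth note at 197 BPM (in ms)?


Reasoning:
One quarter-note beat = 60000 / BPM = 60000 / 197 ms
Eighth note = 1/2 × quarter note
Duration = 1/2 × 60000 / 197 = 30000 / 197
= 152.3 ms


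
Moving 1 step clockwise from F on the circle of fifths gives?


Working:
Each clockwise step on the circle of fifths moves up a perfect 5th
From F: F → C
= C


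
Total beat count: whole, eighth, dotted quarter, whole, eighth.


Solution.
Beat values:
  whole = 4 beats
  eighth = 0.5 beats
  dotted quarter = 1.5 beats
  whole = 4 beats
  eighth = 0.5 beats
Sum = 4 + 0.5 + 1.5 + 4 + 0.5
= 10.5 beats


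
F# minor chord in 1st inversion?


Solution.
Root position: F# A C#
1st inversion: move root up an octave
Bass note: A
Notes (bottom to top) = A C# F#


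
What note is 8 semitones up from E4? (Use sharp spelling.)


Step by step:
E4: chromatic position 4 in octave 4 → absolute = 4×12 + 4 = 52
Transpose up 8: 52 + 8 = 60
60 = 5×12 + 0 → C in octave 5
Result = C5


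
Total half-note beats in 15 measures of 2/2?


Let's work it out.
Time signature 2/2: the bottom number 2 means the half note gets one count
The top number 2 means 2 half-note beats per measure
Total = 2 × 15 measures
= 30 half-note beats


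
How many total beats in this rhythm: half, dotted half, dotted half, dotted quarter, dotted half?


Beat values:
  half = 2 beats
  dotted half = 3 beats
  dotted half = 3 beats
  dotted quarter = 1.5 beats
  dotted half = 3 beats
Sum = 2 + 3 + 3 + 1.5 + 3
= 12.5 beats


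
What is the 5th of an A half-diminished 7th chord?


Working:
Half-diminished 7th chord = root + minor 3rd + diminished 5th + minor 7th
Seventh chords stack in thirds, so the letter names are A-C-E-G
Root: A
Minor 3rd above A: C
Diminished 5th above A: Eb
Minor 7th above A: G
The 5th = Eb


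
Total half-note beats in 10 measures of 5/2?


Solution.
Time signature 5/2: the bottom number 2 means the half note gets one count
The top number 5 means 5 half-note beats per measure
Total = 5 × 10 measures
= 50 half-note beats


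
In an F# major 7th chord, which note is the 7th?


Solution.
Major 7th chord = root + major 3rd + perfect 5th + major 7th
Seventh chords stack in thirds, so the letter names are F-A-C-E
Root: F#
Major 3rd above F#: A#
Perfect 5th above F#: C#
Major 7th above F#: E#
The 7th = E#


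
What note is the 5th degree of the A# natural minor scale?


Working:
Natural minor scale pattern: W-H-W-W-H-W-W (2-1-2-2-1-2-2 semitones)
Starting from A#:
  A# + 2 semitones → B#
  B# + 1 semitone → C#
  C# + 2 semitones → D#
  D# + 2 semitones → E#
  E# + 1 semitone → F#
  F# + 2 semitones → G#
  G# + 2 semitones → A#
Scale: A# B# C# D# E# F# G#
Degree 5 = E#


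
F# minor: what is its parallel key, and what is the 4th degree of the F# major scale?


Reasoning:
Parallel keys share the same tonic but differ in mode
F# minor → parallel is F# major
F# major scale: F# G# A# B C# D# E#
= F# major; 4th degree = B


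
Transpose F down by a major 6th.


Reasoning:
major 6th: 6 letter names, 9 semitones
Letter: F - 5 → A
Pitch: F - 9 semitones, spelled as an A → Ab
= Ab


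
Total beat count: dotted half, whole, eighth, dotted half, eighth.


Let's work it out.
Beat values:
  dotted half = 3 beats
  whole = 4 beats
  eighth = 0.5 beats
  dotted half = 3 beats
  eighth = 0.5 beats
Sum = 3 + 4 + 0.5 + 3 + 0.5
= 11 beats


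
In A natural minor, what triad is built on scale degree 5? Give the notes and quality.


A natural minor scale: A B C D E F G
Diatonic triad on degree 5 stacks scale notes 5, 7, 2: E G B
E→G = 3 semitones; E→B = 7 semitones → minor triad
= E G B (minor)


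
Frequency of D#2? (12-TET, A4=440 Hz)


Solution.
f = 440 × 2^(n/12) where n = semitones from A4
D#2: -30 semitones from A4
f = 440 × 2^(-30/12)
f = 77.78 Hz


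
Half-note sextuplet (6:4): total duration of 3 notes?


Step by step:
Sextuplet: 6 notes occupy the space of 4 half notes
Space = 4 × 2 = 8 beats
Each sextuplet note = 8 / 6 = 4/3 beats
3 notes = 3 × 4/3 = 4
= 4 beats


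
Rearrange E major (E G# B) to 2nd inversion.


Working:
Root position: E G# B
2nd inversion: move root and 3rd up an octave
Bass note: B
Notes (bottom to top) = B E G#


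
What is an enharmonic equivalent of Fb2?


Let's work it out.
Enharmonic notes sound the same pitch but are spelled with different letter names
Fb and E name the same pitch class
= E2


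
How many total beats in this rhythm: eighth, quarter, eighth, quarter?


Step by step:
Beat values:
  eighth = 0.5 beats
  quarter = 1 beat
  eighth = 0.5 beats
  quarter = 1 beat
Sum = 0.5 + 1 + 0.5 + 1
= 3 beats


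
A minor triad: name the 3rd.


Step by step:
Minor triad = root + minor 3rd (3 semitones) + perfect 5th (7 semitones)
A triad on A stacks thirds, so the chord tones use letter names A-C-E
Root: A
Minor 3rd above A: C
Perfect 5th above A: E
The 3rd = C


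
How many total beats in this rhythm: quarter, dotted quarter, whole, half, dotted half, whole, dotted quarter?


Reasoning:
Beat values:
  quarter = 1 beat
  dotted quarter = 1.5 beats
  whole = 4 beats
  half = 2 beats
  dotted half = 3 beats
  whole = 4 beats
  dotted quarter = 1.5 beats
Sum = 1 + 1.5 + 4 + 2 + 3 + 4 + 1.5
= 17 beats


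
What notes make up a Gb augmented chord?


Working:
Augmented triad = root + major 3rd (4 semitones) + augmented 5th (8 semitones)
A triad on Gb stacks thirds, so the chord tones use letter names G-B-D
Root: Gb
Major 3rd above Gb: Bb
Augmented 5th above Gb: D
Chord = Gb Bb D


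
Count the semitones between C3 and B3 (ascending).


Reasoning:
Absolute semitone position = octave×12 + chromatic position
C3: 3×12 + 0 = 36
B3: 3×12 + 11 = 47
Difference = 47 - 36 = 11
= 11 semitones


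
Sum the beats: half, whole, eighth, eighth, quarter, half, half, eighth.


Step by step:
Beat values:
  half = 2 beats
  whole = 4 beats
  eighth = 0.5 beats
  eighth = 0.5 beats
  quarter = 1 beat
  half = 2 beats
  half = 2 beats
  eighth = 0.5 beats
Sum = 2 + 4 + 0.5 + 0.5 + 1 + 2 + 2 + 0.5
= 12.5 beats


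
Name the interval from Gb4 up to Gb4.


Letter names: G → G spans 1 letter name → a unison
Semitones: Gb4 → Gb4 = 0 half-steps
A unison of 0 semitones is a perfect unison
= perfect unison


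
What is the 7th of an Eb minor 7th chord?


Step by step:
Minor 7th chord = root + minor 3rd + perfect 5th + minor 7th
Seventh chords stack in thirds, so the letter names are E-G-B-D
Root: Eb
Minor 3rd above Eb: Gb
Perfect 5th above Eb: Bb
Minor 7th above Eb: Db
The 7th = Db


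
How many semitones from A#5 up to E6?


Let's work it out.
Absolute semitone position = octave×12 + chromatic position
A#5: 5×12 + 10 = 70
E6: 6×12 + 4 = 76
Difference = 76 - 70 = 6
= 6 semitones


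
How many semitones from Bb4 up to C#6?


Reasoning:
Absolute semitone position = octave×12 + chromatic position
Bb4: 4×12 + 10 = 58
C#6: 6×12 + 1 = 73
Difference = 73 - 58 = 15
= 15 semitones


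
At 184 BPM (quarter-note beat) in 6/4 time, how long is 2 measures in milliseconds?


Working:
Quarter-note beat duration = 60000 / 184 ms
Beats per measure (6/4) = 6
One measure = 6 × 60000 / 184 = 360000 / 184 ms
2 measures = 2 × 360000 / 184 = 720000 / 184
= 3913.0 ms


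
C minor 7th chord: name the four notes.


Minor 7th chord = root + minor 3rd + perfect 5th + minor 7th
Seventh chords stack in thirds, so the letter names are C-E-G-B
Root: C
Minor 3rd above C: Eb
Perfect 5th above C: G
Minor 7th above C: Bb
Chord = C Eb G Bb


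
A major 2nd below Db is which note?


Let's work it out.
A 2nd spans 2 letter names, so from D we land on C
A major 2nd = 2 semitones below Db
Spell C at that pitch: Cb
= Cb


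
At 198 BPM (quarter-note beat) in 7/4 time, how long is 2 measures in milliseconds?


Quarter-note beat duration = 60000 / 198 ms
Beats per measure (7/4) = 7
One measure = 7 × 60000 / 198 = 420000 / 198 ms
2 measures = 2 × 420000 / 198 = 840000 / 198
= 4242.4 ms


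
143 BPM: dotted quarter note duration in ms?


One quarter-note beat = 60000 / BPM = 60000 / 143 ms
Dotted quarter note = 3/2 × quarter note
Duration = 3/2 × 60000 / 143 = 90000 / 143
= 629.4 ms


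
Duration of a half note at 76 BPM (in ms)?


One quarter-note beat = 60000 / BPM = 60000 / 76 ms
Half note = 2 × quarter note
Duration = 2 × 60000 / 76 = 120000 / 76
= 1578.9 ms


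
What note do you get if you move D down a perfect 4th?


perfect 4th: 4 letter names, 5 semitones
Letter: D - 3 → A
Pitch: D - 5 semitones, spelled as an A → A
= A


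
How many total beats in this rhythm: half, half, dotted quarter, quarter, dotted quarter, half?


Reasoning:
Beat values:
  half = 2 beats
  half = 2 beats
  dotted quarter = 1.5 beats
  quarter = 1 beat
  dotted quarter = 1.5 beats
  half = 2 beats
Sum = 2 + 2 + 1.5 + 1 + 1.5 + 2
= 10 beats


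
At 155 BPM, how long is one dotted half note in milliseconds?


Step by step:
One quarter-note beat = 60000 / BPM = 60000 / 155 ms
Dotted half note = 3 × quarter note
Duration = 3 × 60000 / 155 = 180000 / 155
= 1161.3 ms


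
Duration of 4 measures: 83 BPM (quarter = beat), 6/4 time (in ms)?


Let's work it out.
Quarter-note beat duration = 60000 / 83 ms
Beats per measure (6/4) = 6
One measure = 6 × 60000 / 83 = 360000 / 83 ms
4 measures = 4 × 360000 / 83 = 1440000 / 83
= 17349.4 ms


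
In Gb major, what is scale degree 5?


Working:
Major scale pattern: W-W-H-W-W-W-H (2-2-1-2-2-2-1 semitones)
Starting from Gb:
  Gb + 2 semitones → Ab
  Ab + 2 semitones → Bb
  Bb + 1 semitone → Cb
  Cb + 2 semitones → Db
  Db + 2 semitones → Eb
  Eb + 2 semitones → F
  F + 1 semitone → Gb
Scale: Gb Ab Bb Cb Db Eb F
Degree 5 = Db


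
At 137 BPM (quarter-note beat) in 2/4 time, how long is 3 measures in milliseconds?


Let's work it out.
Quarter-note beat duration = 60000 / 137 ms
Beats per measure (2/4) = 2
One measure = 2 × 60000 / 137 = 120000 / 137 ms
3 measures = 3 × 120000 / 137 = 360000 / 137
= 2627.7 ms


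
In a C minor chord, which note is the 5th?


Solution.
Minor triad = root + minor 3rd (3 semitones) + perfect 5th (7 semitones)
A triad on C stacks thirds, so the chord tones use letter names C-E-G
Root: C
Minor 3rd above C: Eb
Perfect 5th above C: G
The 5th = G


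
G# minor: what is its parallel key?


Let's work it out.
Parallel keys share the same tonic but differ in mode
G# minor → parallel is G# major
= G# major


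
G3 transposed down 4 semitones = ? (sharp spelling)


Working:
G3: chromatic position 7 in octave 3 → absolute = 3×12 + 7 = 43
Transpose down 4: 43 - 4 = 39
39 = 3×12 + 3 → D# in octave 3
Result = D#3


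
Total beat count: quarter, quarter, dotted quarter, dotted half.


Step by step:
Beat values:
  quarter = 1 beat
  quarter = 1 beat
  dotted quarter = 1.5 beats
  dotted half = 3 beats
Sum = 1 + 1 + 1.5 + 3
= 6.5 beats


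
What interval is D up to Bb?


Letter names: D → B spans 6 letter names → a 6th
Semitones: D → Bb = 8 half-steps
A 6th of 8 semitones is a minor 6th
= minor 6th


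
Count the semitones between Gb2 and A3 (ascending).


Absolute semitone position = octave×12 + chromatic position
Gb2: 2×12 + 6 = 30
A3: 3×12 + 9 = 45
Difference = 45 - 30 = 15
= 15 semitones


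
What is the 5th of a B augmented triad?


Let's work it out.
Augmented triad = root + major 3rd (4 semitones) + augmented 5th (8 semitones)
A triad on B stacks thirds, so the chord tones use letter names B-D-F
Root: B
Major 3rd above B: D#
Augmented 5th above B: F##
The 5th = F##


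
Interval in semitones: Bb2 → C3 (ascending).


Absolute semitone position = octave×12 + chromatic position
Bb2: 2×12 + 10 = 34
C3: 3×12 + 0 = 36
Difference = 36 - 34 = 2
= 2 semitones


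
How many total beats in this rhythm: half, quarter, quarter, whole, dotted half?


Working:
Beat values:
  half = 2 beats
  quarter = 1 beat
  quarter = 1 beat
  whole = 4 beats
  dotted half = 3 beats
Sum = 2 + 1 + 1 + 4 + 3
= 11 beats


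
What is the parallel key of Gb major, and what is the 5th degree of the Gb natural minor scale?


Step by step:
Parallel keys share the same tonic but differ in mode
Gb major → parallel is Gb minor
Gb natural minor scale: Gb Ab Bbb Cb Db Ebb Fb
= Gb minor; 5th degree = Db


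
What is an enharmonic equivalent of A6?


Step by step:
Enharmonic notes sound the same pitch but are spelled with different letter names
A and Bbb name the same pitch class
= Bbb6


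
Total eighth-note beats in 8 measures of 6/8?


Reasoning:
Time signature 6/8: the bottom number 8 means the eighth note gets one count
The top number 6 means 6 eighth-note beats per measure
Total = 6 × 8 measures
= 48 eighth-note beats


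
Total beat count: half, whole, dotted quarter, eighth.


Step by step:
Beat values:
  half = 2 beats
  whole = 4 beats
  dotted quarter = 1.5 beats
  eighth = 0.5 beats
Sum = 2 + 4 + 1.5 + 0.5
= 8 beats


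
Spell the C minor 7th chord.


Solution.
Minor 7th chord = root + minor 3rd + perfect 5th + minor 7th
Seventh chords stack in thirds, so the letter names are C-E-G-B
Root: C
Minor 3rd above C: Eb
Perfect 5th above C: G
Minor 7th above C: Bb
Chord = C Eb G Bb


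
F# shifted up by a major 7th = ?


Working:
major 7th: 7 letter names, 11 semitones
Letter: F + 6 → E
Pitch: F# + 11 semitones, spelled as an E → E#
= E#


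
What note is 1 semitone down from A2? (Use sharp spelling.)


A2: chromatic position 9 in octave 2 → absolute = 2×12 + 9 = 33
Transpose down 1: 33 - 1 = 32
32 = 2×12 + 8 → G# in octave 2
Result = G#2


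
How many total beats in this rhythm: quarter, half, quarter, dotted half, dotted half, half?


Beat values:
  quarter = 1 beat
  half = 2 beats
  quarter = 1 beat
  dotted half = 3 beats
  dotted half = 3 beats
  half = 2 beats
Sum = 1 + 2 + 1 + 3 + 3 + 2
= 12 beats


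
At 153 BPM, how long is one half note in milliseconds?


Solution.
One quarter-note beat = 60000 / BPM = 60000 / 153 ms
Half note = 2 × quarter note
Duration = 2 × 60000 / 153 = 120000 / 153
= 784.3 ms


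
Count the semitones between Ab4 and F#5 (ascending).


Step by step:
Absolute semitone position = octave×12 + chromatic position
Ab4: 4×12 + 8 = 56
F#5: 5×12 + 6 = 66
Difference = 66 - 56 = 10
= 10 semitones


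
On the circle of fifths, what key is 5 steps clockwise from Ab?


Solution.
Each clockwise step on the circle of fifths moves up a perfect 5th
From Ab: Ab → Eb → Bb → F → C → G
= G


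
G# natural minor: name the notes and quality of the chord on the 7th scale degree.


G# natural minor scale: G# A# B C# D# E F#
Diatonic triad on degree 7 stacks scale notes 7, 2, 4: F# A# C#
F#→A# = 4 semitones; F#→C# = 7 semitones → major triad
= F# A# C# (major)


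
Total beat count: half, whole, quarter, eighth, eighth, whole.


Beat values:
  half = 2 beats
  whole = 4 beats
  quarter = 1 beat
  eighth = 0.5 beats
  eighth = 0.5 beats
  whole = 4 beats
Sum = 2 + 4 + 1 + 0.5 + 0.5 + 4
= 12 beats


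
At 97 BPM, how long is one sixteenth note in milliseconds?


Working:
One quarter-note beat = 60000 / BPM = 60000 / 97 ms
Sixteenth note = 1/4 × quarter note
Duration = 1/4 × 60000 / 97 = 15000 / 97
= 154.6 ms


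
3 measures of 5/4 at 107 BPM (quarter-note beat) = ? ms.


Solution.
Quarter-note beat duration = 60000 / 107 ms
Beats per measure (5/4) = 5
One measure = 5 × 60000 / 107 = 300000 / 107 ms
3 measures = 3 × 300000 / 107 = 900000 / 107
= 8411.2 ms


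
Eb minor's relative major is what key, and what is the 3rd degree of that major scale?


Working:
The relative major shares the key signature and is a minor 3rd above the minor tonic
A minor 3rd above Eb is Gb
→ relative major of Eb minor is Gb major
Gb major scale: Gb Ab Bb Cb Db Eb F
= Gb major; 3rd degree = Bb


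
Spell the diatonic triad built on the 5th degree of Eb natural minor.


Solution.
Eb natural minor scale: Eb F Gb Ab Bb Cb Db
Diatonic triad on degree 5 stacks scale notes 5, 7, 2: Bb Db F
Bb→Db = 3 semitones; Bb→F = 7 semitones → minor triad
= Bb Db F (minor)


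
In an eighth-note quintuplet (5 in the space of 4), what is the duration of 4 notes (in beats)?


Reasoning:
Quintuplet: 5 notes occupy the space of 4 eighth notes
Space = 4 × 1/2 = 2 beats
Each quintuplet note = 2 / 5 = 2/5 beats
4 notes = 4 × 2/5 = 8/5
= 8/5 beats


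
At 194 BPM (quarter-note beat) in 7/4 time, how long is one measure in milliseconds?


Quarter-note beat duration = 60000 / 194 ms
Beats per measure (7/4) = 7
One measure = 7 × 60000 / 194 = 420000 / 194 ms
= 2164.9 ms


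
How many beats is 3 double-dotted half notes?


Let's work it out.
Base half note = 2 beats
Dot 1 adds half the previous value: +1
Dot 2 adds half the previous value: +1/2
One double-dotted half = 2 + 1 + 1/2 = 7/2
3 of them = 3 × 7/2 = 21/2
= 21/2 beats


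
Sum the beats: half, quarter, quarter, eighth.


Let's work it out.
Beat values:
  half = 2 beats
  quarter = 1 beat
  quarter = 1 beat
  eighth = 0.5 beats
Sum = 2 + 1 + 1 + 0.5
= 4.5 beats


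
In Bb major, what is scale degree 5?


Step by step:
Major scale pattern: W-W-H-W-W-W-H (2-2-1-2-2-2-1 semitones)
Starting from Bb:
  Bb + 2 semitones → C
  C + 2 semitones → D
  D + 1 semitone → Eb
  Eb + 2 semitones → F
  F + 2 semitones → G
  G + 2 semitones → A
  A + 1 semitone → Bb
Scale: Bb C D Eb F G A
Degree 5 = F


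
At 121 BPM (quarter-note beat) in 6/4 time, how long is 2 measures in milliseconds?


Reasoning:
Quarter-note beat duration = 60000 / 121 ms
Beats per measure (6/4) = 6
One measure = 6 × 60000 / 121 = 360000 / 121 ms
2 measures = 2 × 360000 / 121 = 720000 / 121
= 5950.4 ms


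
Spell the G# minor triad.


Minor triad = root + minor 3rd (3 semitones) + perfect 5th (7 semitones)
A triad on G# stacks thirds, so the chord tones use letter names G-B-D
Root: G#
Minor 3rd above G#: B
Perfect 5th above G#: D#
Chord = G# B D#


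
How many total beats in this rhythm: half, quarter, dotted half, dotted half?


Solution.
Beat values:
  half = 2 beats
  quarter = 1 beat
  dotted half = 3 beats
  dotted half = 3 beats
Sum = 2 + 1 + 3 + 3
= 9 beats


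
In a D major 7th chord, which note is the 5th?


Step by step:
Major 7th chord = root + major 3rd + perfect 5th + major 7th
Seventh chords stack in thirds, so the letter names are D-F-A-C
Root: D
Major 3rd above D: F#
Perfect 5th above D: A
Major 7th above D: C#
The 5th = A


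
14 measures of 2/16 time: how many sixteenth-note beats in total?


Solution.
Time signature 2/16: the bottom number 16 means the sixteenth note gets one count
The top number 2 means 2 sixteenth-note beats per measure
Total = 2 × 14 measures
= 28 sixteenth-note beats


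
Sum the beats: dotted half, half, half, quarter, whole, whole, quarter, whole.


Reasoning:
Beat values:
  dotted half = 3 beats
  half = 2 beats
  half = 2 beats
  quarter = 1 beat
  whole = 4 beats
  whole = 4 beats
  quarter = 1 beat
  whole = 4 beats
Sum = 3 + 2 + 2 + 1 + 4 + 4 + 1 + 4
= 21 beats


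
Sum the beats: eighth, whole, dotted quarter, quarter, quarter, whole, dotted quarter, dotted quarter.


Beat values:
  eighth = 0.5 beats
  whole = 4 beats
  dotted quarter = 1.5 beats
  quarter = 1 beat
  quarter = 1 beat
  whole = 4 beats
  dotted quarter = 1.5 beats
  dotted quarter = 1.5 beats
Sum = 0.5 + 4 + 1.5 + 1 + 1 + 4 + 1.5 + 1.5
= 15 beats


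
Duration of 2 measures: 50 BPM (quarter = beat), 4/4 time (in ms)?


Quarter-note beat duration = 60000 / 50 ms
Beats per measure (4/4) = 4
One measure = 4 × 60000 / 50 = 240000 / 50 ms
2 measures = 2 × 240000 / 50 = 480000 / 50
= 9600.0 ms
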